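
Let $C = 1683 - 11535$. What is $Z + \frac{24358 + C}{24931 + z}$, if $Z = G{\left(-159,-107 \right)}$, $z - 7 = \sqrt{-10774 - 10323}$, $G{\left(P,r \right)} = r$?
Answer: $\frac{- 1819 \sqrt{73} + 2653860 i}{- 24938 i + 17 \sqrt{73}} \approx -106.42 - 0.0033878 i$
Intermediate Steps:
$z = 7 + 17 i \sqrt{73}$ ($z = 7 + \sqrt{-10774 - 10323} = 7 + \sqrt{-21097} = 7 + 17 i \sqrt{73} \approx 7.0 + 145.25 i$)
$C = -9852$ ($C = 1683 - 11535 = -9852$)
$Z = -107$
$Z + \frac{24358 + C}{24931 + z} = -107 + \frac{24358 - 9852}{24931 + \left(7 + 17 i \sqrt{73}\right)} = -107 + \frac{14506}{24938 + 17 i \sqrt{73}}$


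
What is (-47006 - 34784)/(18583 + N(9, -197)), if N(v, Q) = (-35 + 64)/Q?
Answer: -8056315/1830411 ≈ -4.4014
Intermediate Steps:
N(v, Q) = 29/Q
(-47006 - 34784)/(18583 + N(9, -197)) = (-47006 - 34784)/(18583 + 29/(-197)) = -81790/(18583 + 29*(-1/197)) = -81790/(18583 - 29/197) = -81790/3660822/197 = -81790*197/3660822 = -8056315/1830411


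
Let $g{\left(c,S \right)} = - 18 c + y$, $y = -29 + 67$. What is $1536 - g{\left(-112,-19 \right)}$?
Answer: $-518$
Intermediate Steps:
$y = 38$
$g{\left(c,S \right)} = 38 - 18 c$ ($g{\left(c,S \right)} = - 18 c + 38 = 38 - 18 c$)
$1536 - g{\left(-112,-19 \right)} = 1536 - \left(38 - -2016\right) = 1536 - \left(38 + 2016\right) = 1536 - 2054 = -518$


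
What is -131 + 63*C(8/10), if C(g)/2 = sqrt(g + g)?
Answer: -131 + 252*sqrt(10)/5 ≈ 28.379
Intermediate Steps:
C(g) = 2*sqrt(2)*sqrt(g) (C(g) = 2*sqrt(g + g) = 2*sqrt(2*g) = 2*(sqrt(2)*sqrt(g)) = 2*sqrt(2)*sqrt(g))
-131 + 63*C(8/10) = -131 + 63*(2*sqrt(2)*sqrt(8/10)) = -131 + 63*(2*sqrt(2)*sqrt(8*(1/10))) = -131 + 63*(2*sqrt(2)*sqrt(4/5)) = -131 + 63*(2*sqrt(2)*(2*sqrt(5)/5)) = -131 + 63*(4*sqrt(10)/5) = -131 + 252*sqrt(10)/5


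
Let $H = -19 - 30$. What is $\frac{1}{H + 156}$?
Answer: $\frac{1}{107} \approx 0.0093458$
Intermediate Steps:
$H = -49$ ($H = -19 - 30 = -49$)
$\frac{1}{H + 156} = \frac{1}{-49 + 156} = \frac{1}{107}$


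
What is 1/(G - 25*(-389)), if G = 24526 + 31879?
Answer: 1/66130 ≈ 1.5122e-5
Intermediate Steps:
G = 56405
1/(G - 25*(-389)) = 1/(56405 - 25*(-389)) = 1/(56405 + 9725) = 1/66130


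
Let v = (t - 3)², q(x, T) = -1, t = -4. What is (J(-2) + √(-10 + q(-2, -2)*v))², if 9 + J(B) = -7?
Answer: (16 - I*√59)² ≈ 197.0 - 245.8*I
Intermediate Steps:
v = 49 (v = (-4 - 3)² = (-7)² = 49)
J(B) = -16 (J(B) = -9 - 7 = -16)
(J(-2) + √(-10 + q(-2, -2)*v))² = (-16 + √(-10 - 1*49))² = (-16 + √(-10 - 49))² = (-16 + √(-59))² = (-16 + I*√59)²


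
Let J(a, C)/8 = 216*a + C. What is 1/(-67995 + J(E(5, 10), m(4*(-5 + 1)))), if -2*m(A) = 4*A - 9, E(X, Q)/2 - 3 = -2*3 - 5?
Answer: -1/95351 ≈ -1.0488e-5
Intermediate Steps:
E(X, Q) = -16 (E(X, Q) = 6 + 2*(-2*3 - 5) = 6 + 2*(-6 - 5) = 6 + 2*(-11) = 6 - 22 = -16)
m(A) = 9/2 - 2*A (m(A) = -(4*A - 9)/2 = -(-9 + 4*A)/2 = 9/2 - 2*A)
J(a, C) = 8*C + 1728*a (J(a, C) = 8*(216*a + C) = 8*(C + 216*a) = 8*C + 1728*a)
1/(-67995 + J(E(5, 10), m(4*(-5 + 1)))) = 1/(-67995 + (8*(9/2 - 8*(-5 + 1)) + 1728*(-16))) = 1/(-67995 + (8*(9/2 - 8*(-4)) - 27648)) = 1/(-67995 + (8*(9/2 - 2*(-16)) - 27648)) = 1/(-67995 + (8*(9/2 + 32) - 27648)) = 1/(-67995 + (8*(73/2) - 27648)) = 1/(-67995 + (292 - 27648)) = 1/(-67995 - 27356) = 1/(-95351) = -1/95351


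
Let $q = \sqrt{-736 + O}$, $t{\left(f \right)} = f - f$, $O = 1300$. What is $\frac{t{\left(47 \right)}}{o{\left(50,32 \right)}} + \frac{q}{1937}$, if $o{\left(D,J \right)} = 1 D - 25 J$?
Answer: $\frac{2 \sqrt{141}}{1937} \approx 0.012261$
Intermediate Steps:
$t{\left(f \right)} = 0$
$o{\left(D,J \right)} = D - 25 J$
$q = 2 \sqrt{141}$ ($q = \sqrt{-736 + 1300} = \sqrt{564} = 2 \sqrt{141} \approx 23.749$)
$\frac{t{\left(47 \right)}}{o{\left(50,32 \right)}} + \frac{q}{1937} = \frac{0}{50 - 800} + \frac{2 \sqrt{141}}{1937} = \frac{0}{50 - 800} + 2 \sqrt{141} \cdot \frac{1}{1937} = \frac{0}{-750} + \frac{2 \sqrt{141}}{1937} = 0 \left(- \frac{1}{750}\right) + \frac{2 \sqrt{141}}{1937} = 0 + \frac{2 \sqrt{141}}{1937} = \frac{2 \sqrt{141}}{1937}$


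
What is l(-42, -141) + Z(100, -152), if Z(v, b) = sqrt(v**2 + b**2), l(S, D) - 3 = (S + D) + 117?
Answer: -63 + 4*sqrt(2069) ≈ 118.95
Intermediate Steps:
l(S, D) = 120 + D + S (l(S, D) = 3 + ((S + D) + 117) = 3 + ((D + S) + 117) = 3 + (117 + D + S) = 120 + D + S)
Z(v, b) = sqrt(b**2 + v**2)
l(-42, -141) + Z(100, -152) = (120 - 141 - 42) + sqrt((-152)**2 + 100**2) = -63 + sqrt(23104 + 10000) = -63 + sqrt(33104) = -63 + 4*sqrt(2069)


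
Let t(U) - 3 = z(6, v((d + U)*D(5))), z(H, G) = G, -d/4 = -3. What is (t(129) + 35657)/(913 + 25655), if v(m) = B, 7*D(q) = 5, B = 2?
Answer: 17831/13284 ≈ 1.3423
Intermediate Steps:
d = 12 (d = -4*(-3) = 12)
D(q) = 5/7 (D(q) = (⅐)*5 = 5/7)
v(m) = 2
t(U) = 5 (t(U) = 3 + 2 = 5)
(t(129) + 35657)/(913 + 25655) = (5 + 35657)/(913 + 25655) = 35662/26568 = 35662*(1/26568) = 17831/13284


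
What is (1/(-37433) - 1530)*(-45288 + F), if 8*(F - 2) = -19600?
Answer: 2733959630376/37433 ≈ 7.3036e+7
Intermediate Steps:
F = -2448 (F = 2 + (1/8)*(-19600) = 2 - 2450 = -2448)
(1/(-37433) - 1530)*(-45288 + F) = (1/(-37433) - 1530)*(-45288 - 2448) = (-1/37433 - 1530)*(-47736) = -57272491/37433*(-47736) = 2733959630376/37433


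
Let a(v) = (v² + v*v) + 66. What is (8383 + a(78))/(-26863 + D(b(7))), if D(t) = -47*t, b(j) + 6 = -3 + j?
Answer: -20617/26769 ≈ -0.77018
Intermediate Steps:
b(j) = -9 + j (b(j) = -6 + (-3 + j) = -9 + j)
a(v) = 66 + 2*v² (a(v) = (v² + v²) + 66 = 2*v² + 66 = 66 + 2*v²)
(8383 + a(78))/(-26863 + D(b(7))) = (8383 + (66 + 2*78²))/(-26863 - 47*(-9 + 7)) = (8383 + (66 + 2*6084))/(-26863 - 47*(-2)) = (8383 + (66 + 12168))/(-26863 + 94) = (8383 + 12234)/(-26769) = 20617*(-1/26769) = -20617/26769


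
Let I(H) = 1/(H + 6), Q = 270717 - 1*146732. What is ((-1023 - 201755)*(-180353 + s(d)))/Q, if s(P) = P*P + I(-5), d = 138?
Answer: 32709713624/123985 ≈ 2.6382e+5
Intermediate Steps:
Q = 123985 (Q = 270717 - 146732 = 123985)
I(H) = 1/(6 + H)
s(P) = 1 + P**2 (s(P) = P*P + 1/(6 - 5) = P**2 + 1/1 = P**2 + 1 = 1 + P**2)
((-1023 - 201755)*(-180353 + s(d)))/Q = ((-1023 - 201755)*(-180353 + (1 + 138**2)))/123985 = -202778*(-180353 + (1 + 19044))*(1/123985) = -202778*(-180353 + 19045)*(1/123985) = -202778*(-161308)*(1/123985) = 32709713624*(1/123985) = 32709713624/123985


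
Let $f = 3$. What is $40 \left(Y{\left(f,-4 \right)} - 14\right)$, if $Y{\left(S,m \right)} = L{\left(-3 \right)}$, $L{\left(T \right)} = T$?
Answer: $-680$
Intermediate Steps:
$Y{\left(S,m \right)} = -3$
$40 \left(Y{\left(f,-4 \right)} - 14\right) = 40 \left(-3 - 14\right) = 40 \left(-17\right) = -680$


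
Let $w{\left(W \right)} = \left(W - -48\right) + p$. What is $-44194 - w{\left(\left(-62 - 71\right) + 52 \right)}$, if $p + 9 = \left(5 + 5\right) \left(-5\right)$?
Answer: $-44102$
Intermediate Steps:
$p = -59$ ($p = -9 + \left(5 + 5\right) \left(-5\right) = -9 + 10 \left(-5\right) = -9 - 50 = -59$)
$w{\left(W \right)} = -11 + W$ ($w{\left(W \right)} = \left(W - -48\right) - 59 = \left(W + 48\right) - 59 = \left(48 + W\right) - 59 = -11 + W$)
$-44194 - w{\left(\left(-62 - 71\right) + 52 \right)} = -44194 - \left(-11 + \left(\left(-62 - 71\right) + 52\right)\right) = -44194 - \left(-11 + \left(-133 + 52\right)\right) = -44194 - \left(-11 - 81\right) = -44194 - -92 = -44194 + 92 = -44102$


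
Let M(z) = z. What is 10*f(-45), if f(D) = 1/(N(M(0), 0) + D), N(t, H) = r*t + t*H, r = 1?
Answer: -2/9 ≈ -0.22222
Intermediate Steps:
N(t, H) = t + H*t (N(t, H) = 1*t + t*H = t + H*t)
f(D) = 1/D (f(D) = 1/(0*(1 + 0) + D) = 1/(0*1 + D) = 1/(0 + D) = 1/D)
10*f(-45) = 10/(-45) = 10*(-1/45) = -2/9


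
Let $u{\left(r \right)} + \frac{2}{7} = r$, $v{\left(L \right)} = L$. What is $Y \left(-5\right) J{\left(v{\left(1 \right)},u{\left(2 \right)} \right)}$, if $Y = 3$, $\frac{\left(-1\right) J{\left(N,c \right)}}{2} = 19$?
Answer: $570$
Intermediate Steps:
$u{\left(r \right)} = - \frac{2}{7} + r$
$J{\left(N,c \right)} = -38$ ($J{\left(N,c \right)} = \left(-2\right) 19 = -38$)
$Y \left(-5\right) J{\left(v{\left(1 \right)},u{\left(2 \right)} \right)} = 3 \left(-5\right) \left(-38\right) = \left(-15\right) \left(-38\right) = 570$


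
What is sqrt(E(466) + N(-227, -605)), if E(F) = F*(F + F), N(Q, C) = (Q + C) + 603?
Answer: sqrt(434083) ≈ 658.85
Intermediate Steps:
N(Q, C) = 603 + C + Q (N(Q, C) = (C + Q) + 603 = 603 + C + Q)
E(F) = 2*F**2 (E(F) = F*(2*F) = 2*F**2)
sqrt(E(466) + N(-227, -605)) = sqrt(2*466**2 + (603 - 605 - 227)) = sqrt(2*217156 - 229) = sqrt(434312 - 229) = sqrt(434083)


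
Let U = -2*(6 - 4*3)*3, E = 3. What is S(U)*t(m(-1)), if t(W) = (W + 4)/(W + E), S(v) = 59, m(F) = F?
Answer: 177/2 ≈ 88.500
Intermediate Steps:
U = 36 (U = -2*(6 - 12)*3 = -2*(-6)*3 = 12*3 = 36)
t(W) = (4 + W)/(3 + W) (t(W) = (W + 4)/(W + 3) = (4 + W)/(3 + W))
S(U)*t(m(-1)) = 59*((4 - 1)/(3 - 1)) = 59*(3/2) = 177/2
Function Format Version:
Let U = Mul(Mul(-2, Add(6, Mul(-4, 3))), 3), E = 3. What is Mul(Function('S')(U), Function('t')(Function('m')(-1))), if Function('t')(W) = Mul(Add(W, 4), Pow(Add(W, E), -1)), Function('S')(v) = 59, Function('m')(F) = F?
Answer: Rational(177, 2) ≈ 88.500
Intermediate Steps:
U = 36 (U = Mul(Mul(-2, Add(6, -12)), 3) = Mul(Mul(-2, -6), 3) = Mul(12, 3) = 36)
Function('t')(W) = Mul(Pow(Add(3, W), -1), Add(4, W)) (Function('t')(W) = Mul(Add(W, 4), Pow(Add(W, 3), -1)) = Mul(Add(4, W), Pow(Add(3, W), -1)) = Mul(Pow(Add(3, W), -1), Add(4, W)))
Mul(Function('S')(U), Function('t')(Function('m')(-1))) = Mul(59, Mul(Pow(Add(3, -1), -1), Add(4, -1))) = Mul(59, Mul(Pow(2, -1), 3)) = Mul(59, Mul(Rational(1, 2), 3)) = Mul(59, Rational(3, 2)) = Rational(177, 2)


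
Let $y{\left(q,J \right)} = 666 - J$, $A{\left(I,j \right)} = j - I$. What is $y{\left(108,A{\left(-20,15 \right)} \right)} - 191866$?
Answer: $-191235$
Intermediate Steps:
$y{\left(108,A{\left(-20,15 \right)} \right)} - 191866 = \left(666 - \left(15 - -20\right)\right) - 191866 = \left(666 - \left(15 + 20\right)\right) - 191866 = \left(666 - 35\right) - 191866 = 631 - 191866 = -191235$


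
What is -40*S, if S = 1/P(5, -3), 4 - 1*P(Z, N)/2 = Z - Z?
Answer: -5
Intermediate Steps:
P(Z, N) = 8 (P(Z, N) = 8 - 2*(Z - Z) = 8 - 2*0 = 8 + 0 = 8)
S = ⅛ (S = 1/8 = ⅛ ≈ 0.12500)
-40*S = -40*⅛ = -5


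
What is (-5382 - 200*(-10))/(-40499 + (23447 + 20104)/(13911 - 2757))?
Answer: 12574276/150560765 ≈ 0.083516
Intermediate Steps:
(-5382 - 200*(-10))/(-40499 + (23447 + 20104)/(13911 - 2757)) = (-5382 + 2000)/(-40499 + 43551/11154) = -3382/(-40499 + 43551*(1/11154)) = -3382/(-40499 + 14517/3718) = -3382/(-150560765/3718) = -3382*(-3718/150560765) = 12574276/150560765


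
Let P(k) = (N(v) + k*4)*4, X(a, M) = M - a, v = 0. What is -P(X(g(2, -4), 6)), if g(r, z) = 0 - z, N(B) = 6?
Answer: -56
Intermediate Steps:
g(r, z) = -z
P(k) = 24 + 16*k (P(k) = (6 + k*4)*4 = (6 + 4*k)*4 = 24 + 16*k)
-P(X(g(2, -4), 6)) = -(24 + 16*(6 - (-1)*(-4))) = -(24 + 16*(6 - 1*4)) = -(24 + 16*(6 - 4)) = -(24 + 16*2) = -(24 + 32) = -1*56 = -56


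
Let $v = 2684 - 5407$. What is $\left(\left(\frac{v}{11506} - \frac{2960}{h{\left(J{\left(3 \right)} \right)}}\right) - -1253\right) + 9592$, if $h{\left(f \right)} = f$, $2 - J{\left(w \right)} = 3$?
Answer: $\frac{158837607}{11506} \approx 13805.0$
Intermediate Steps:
$J{\left(w \right)} = -1$ ($J{\left(w \right)} = 2 - 3 = -1$)
$v = -2723$ ($v = 2684 - 5407 = -2723$)
$\left(\left(\frac{v}{11506} - \frac{2960}{h{\left(J{\left(3 \right)} \right)}}\right) - -1253\right) + 9592 = \left(\left(- \frac{2723}{11506} - \frac{2960}{-1}\right) - -1253\right) + 9592 = \left(\left(\left(-2723\right) \frac{1}{11506} - -2960\right) + 1253\right) + 9592 = \left(\left(- \frac{2723}{11506} + 2960\right) + 1253\right) + 9592 = \left(\frac{34055037}{11506} + 1253\right) + 9592 = \frac{48472055}{11506} + 9592 = \frac{158837607}{11506}$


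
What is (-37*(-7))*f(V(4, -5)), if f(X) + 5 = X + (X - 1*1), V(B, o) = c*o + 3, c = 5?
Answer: -12950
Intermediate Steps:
V(B, o) = 3 + 5*o (V(B, o) = 5*o + 3 = 3 + 5*o)
f(X) = -6 + 2*X (f(X) = -5 + (X + (X - 1*1)) = -5 + (X + (X - 1)) = -5 + (X + (-1 + X)) = -5 + (-1 + 2*X) = -6 + 2*X)
(-37*(-7))*f(V(4, -5)) = (-37*(-7))*(-6 + 2*(3 + 5*(-5))) = 259*(-6 + 2*(3 - 25)) = 259*(-6 + 2*(-22)) = 259*(-6 - 44) = 259*(-50) = -12950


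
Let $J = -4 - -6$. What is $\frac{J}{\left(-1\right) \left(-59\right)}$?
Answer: $\frac{2}{59} \approx 0.033898$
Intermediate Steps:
$J = 2$ ($J = -4 + 6 = 2$)
$\frac{J}{\left(-1\right) \left(-59\right)} = \frac{1}{\left(-1\right) \left(-59\right)} 2 = \frac{1}{59} \cdot 2 = \frac{2}{59}$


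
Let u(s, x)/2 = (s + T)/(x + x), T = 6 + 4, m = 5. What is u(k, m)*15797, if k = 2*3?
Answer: 252752/5 ≈ 50550.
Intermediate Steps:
T = 10
k = 6
u(s, x) = (10 + s)/x (u(s, x) = 2*((s + 10)/(x + x)) = 2*((10 + s)/((2*x))) = 2*((10 + s)*(1/(2*x))) = 2*((10 + s)/(2*x)) = (10 + s)/x)
u(k, m)*15797 = ((10 + 6)/5)*15797 = ((⅕)*16)*15797 = (16/5)*15797 = 252752/5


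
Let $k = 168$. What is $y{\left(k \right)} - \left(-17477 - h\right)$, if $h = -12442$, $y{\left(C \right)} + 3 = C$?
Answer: $5200$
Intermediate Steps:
$y{\left(C \right)} = -3 + C$
$y{\left(k \right)} - \left(-17477 - h\right) = \left(-3 + 168\right) - \left(-17477 - -12442\right) = 165 - \left(-17477 + 12442\right) = 165 - -5035 = 165 + 5035 = 5200$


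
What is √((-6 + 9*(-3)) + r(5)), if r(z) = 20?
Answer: I*√13 ≈ 3.6056*I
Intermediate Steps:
√((-6 + 9*(-3)) + r(5)) = √((-6 + 9*(-3)) + 20) = √((-6 - 27) + 20) = √(-33 + 20) = √(-13) = I*√13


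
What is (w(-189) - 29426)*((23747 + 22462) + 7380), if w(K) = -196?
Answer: -1587413358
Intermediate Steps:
(w(-189) - 29426)*((23747 + 22462) + 7380) = (-196 - 29426)*((23747 + 22462) + 7380) = -29622*(46209 + 7380) = -29622*53589 = -1587413358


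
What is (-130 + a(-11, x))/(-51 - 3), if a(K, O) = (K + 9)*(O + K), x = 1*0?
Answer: 2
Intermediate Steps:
x = 0
a(K, O) = (9 + K)*(K + O)
(-130 + a(-11, x))/(-51 - 3) = (-130 + ((-11)² + 9*(-11) + 9*0 - 11*0))/(-51 - 3) = (-130 + (121 - 99 + 0 + 0))/(-54) = (-130 + 22)*(-1/54) = -108*(-1/54) = 2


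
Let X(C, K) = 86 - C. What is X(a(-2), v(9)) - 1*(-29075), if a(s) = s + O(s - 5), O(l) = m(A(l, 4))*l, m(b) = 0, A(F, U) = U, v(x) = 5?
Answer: 29163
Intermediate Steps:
O(l) = 0 (O(l) = 0*l = 0)
a(s) = s (a(s) = s + 0 = s)
X(a(-2), v(9)) - 1*(-29075) = (86 - 1*(-2)) - 1*(-29075) = (86 + 2) + 29075 = 88 + 29075 = 29163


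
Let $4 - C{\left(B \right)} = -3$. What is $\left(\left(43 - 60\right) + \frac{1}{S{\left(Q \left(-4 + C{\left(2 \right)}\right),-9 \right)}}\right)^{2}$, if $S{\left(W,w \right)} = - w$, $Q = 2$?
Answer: $\frac{23104}{81} \approx 285.23$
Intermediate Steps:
$C{\left(B \right)} = 7$ ($C{\left(B \right)} = 4 - -3 = 4 + 3 = 7$)
$\left(\left(43 - 60\right) + \frac{1}{S{\left(Q \left(-4 + C{\left(2 \right)}\right),-9 \right)}}\right)^{2} = \left(\left(43 - 60\right) + \frac{1}{\left(-1\right) \left(-9\right)}\right)^{2} = \left(-17 + \frac{1}{9}\right)^{2} = \left(- \frac{152}{9}\right)^{2} = \frac{23104}{81}$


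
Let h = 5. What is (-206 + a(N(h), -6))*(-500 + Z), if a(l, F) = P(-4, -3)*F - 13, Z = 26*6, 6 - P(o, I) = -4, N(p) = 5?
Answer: 95976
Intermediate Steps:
P(o, I) = 10 (P(o, I) = 6 - 1*(-4) = 6 + 4 = 10)
Z = 156
a(l, F) = -13 + 10*F (a(l, F) = 10*F - 13 = -13 + 10*F)
(-206 + a(N(h), -6))*(-500 + Z) = (-206 + (-13 + 10*(-6)))*(-500 + 156) = (-206 + (-13 - 60))*(-344) = (-206 - 73)*(-344) = -279*(-344) = 95976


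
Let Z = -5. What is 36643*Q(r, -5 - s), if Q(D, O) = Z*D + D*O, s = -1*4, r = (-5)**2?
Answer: -5496450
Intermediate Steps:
r = 25
s = -4
Q(D, O) = -5*D + D*O
36643*Q(r, -5 - s) = 36643*(25*(-5 + (-5 - 1*(-4)))) = 36643*(25*(-5 + (-5 + 4))) = 36643*(25*(-5 - 1)) = 36643*(25*(-6)) = 36643*(-150) = -5496450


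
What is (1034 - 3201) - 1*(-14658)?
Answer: 12491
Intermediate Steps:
(1034 - 3201) - 1*(-14658) = -2167 + 14658 = 12491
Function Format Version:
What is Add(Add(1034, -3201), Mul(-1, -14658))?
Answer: 12491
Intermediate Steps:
Add(Add(1034, -3201), Mul(-1, -14658)) = Add(-2167, 14658) = 12491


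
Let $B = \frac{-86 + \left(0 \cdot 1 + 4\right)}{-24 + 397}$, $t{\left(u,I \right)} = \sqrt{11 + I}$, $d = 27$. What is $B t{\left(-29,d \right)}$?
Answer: $- \frac{82 \sqrt{38}}{373} \approx -1.3552$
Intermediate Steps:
$B = - \frac{82}{373}$ ($B = \frac{-86 + \left(0 + 4\right)}{373} = \left(-86 + 4\right) \frac{1}{373} = \left(-82\right) \frac{1}{373} = - \frac{82}{373} \approx -0.21984$)
$B t{\left(-29,d \right)} = - \frac{82 \sqrt{11 + 27}}{373} = - \frac{82 \sqrt{38}}{373}$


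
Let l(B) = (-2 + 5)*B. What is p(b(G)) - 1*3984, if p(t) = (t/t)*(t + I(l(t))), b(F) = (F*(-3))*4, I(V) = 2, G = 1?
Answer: -3994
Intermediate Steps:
l(B) = 3*B
b(F) = -12*F (b(F) = -3*F*4 = -12*F)
p(t) = 2 + t (p(t) = (t/t)*(t + 2) = 1*(2 + t) = 2 + t)
p(b(G)) - 1*3984 = (2 - 12*1) - 1*3984 = (2 - 12) - 3984 = -10 - 3984 = -3994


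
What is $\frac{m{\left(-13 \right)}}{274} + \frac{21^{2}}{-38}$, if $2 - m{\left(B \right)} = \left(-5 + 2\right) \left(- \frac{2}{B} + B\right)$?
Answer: $- \frac{397223}{33839} \approx -11.739$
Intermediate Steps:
$m{\left(B \right)} = 2 - \frac{6}{B} + 3 B$ ($m{\left(B \right)} = 2 - \left(-5 + 2\right) \left(- \frac{2}{B} + B\right) = 2 - - 3 \left(B - \frac{2}{B}\right) = 2 - \left(- 3 B + \frac{6}{B}\right) = 2 + \left(- \frac{6}{B} + 3 B\right) = 2 - \frac{6}{B} + 3 B$)
$\frac{m{\left(-13 \right)}}{274} + \frac{21^{2}}{-38} = \frac{2 - \frac{6}{-13} + 3 \left(-13\right)}{274} + \frac{21^{2}}{-38} = \left(2 - - \frac{6}{13} - 39\right) \frac{1}{274} + 441 \left(- \frac{1}{38}\right) = \left(2 + \frac{6}{13} - 39\right) \frac{1}{274} - \frac{441}{38} = \left(- \frac{475}{13}\right) \frac{1}{274} - \frac{441}{38} = - \frac{475}{3562} - \frac{441}{38} = - \frac{397223}{33839}$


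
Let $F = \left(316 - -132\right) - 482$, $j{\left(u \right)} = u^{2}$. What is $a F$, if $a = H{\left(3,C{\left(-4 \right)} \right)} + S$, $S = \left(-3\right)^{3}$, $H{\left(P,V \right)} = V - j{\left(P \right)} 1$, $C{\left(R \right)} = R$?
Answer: $1360$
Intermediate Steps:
$H{\left(P,V \right)} = V - P^{2}$ ($H{\left(P,V \right)} = V - P^{2} \cdot 1 = V - P^{2}$)
$S = -27$
$a = -40$ ($a = \left(-4 - 3^{2}\right) - 27 = \left(-4 - 9\right) - 27 = -13 - 27 = -40$)
$F = -34$ ($F = \left(316 + 132\right) - 482 = 448 - 482 = -34$)
$a F = \left(-40\right) \left(-34\right) = 1360$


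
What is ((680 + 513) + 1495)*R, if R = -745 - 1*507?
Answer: -3365376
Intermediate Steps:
R = -1252 (R = -745 - 507 = -1252)
((680 + 513) + 1495)*R = ((680 + 513) + 1495)*(-1252) = (1193 + 1495)*(-1252) = 2688*(-1252) = -3365376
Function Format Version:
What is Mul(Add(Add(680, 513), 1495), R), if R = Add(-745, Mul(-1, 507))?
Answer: -3365376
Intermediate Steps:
R = -1252 (R = Add(-745, -507) = -1252)
Mul(Add(Add(680, 513), 1495), R) = Mul(Add(Add(680, 513), 1495), -1252) = Mul(Add(1193, 1495), -1252) = Mul(2688, -1252) = -3365376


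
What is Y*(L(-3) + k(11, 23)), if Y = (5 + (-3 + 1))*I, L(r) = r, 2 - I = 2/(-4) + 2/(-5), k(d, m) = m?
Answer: 174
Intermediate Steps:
I = 29/10 (I = 2 - (2/(-4) + 2/(-5)) = 2 - (2*(-¼) + 2*(-⅕)) = 2 - (-½ - ⅖) = 2 - 1*(-9/10) = 2 + 9/10 = 29/10 ≈ 2.9000)
Y = 87/10 (Y = (5 + (-3 + 1))*(29/10) = (5 - 2)*(29/10) = 3*(29/10) = 87/10 ≈ 8.7000)
Y*(L(-3) + k(11, 23)) = 87*(-3 + 23)/10 = (87/10)*20 = 174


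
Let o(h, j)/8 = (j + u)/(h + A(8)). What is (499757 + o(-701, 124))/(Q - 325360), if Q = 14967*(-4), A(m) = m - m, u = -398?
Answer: -350331849/270044828 ≈ -1.2973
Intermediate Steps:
A(m) = 0
o(h, j) = 8*(-398 + j)/h (o(h, j) = 8*((j - 398)/(h + 0)) = 8*((-398 + j)/h) = 8*(-398 + j)/h)
Q = -59868
(499757 + o(-701, 124))/(Q - 325360) = (499757 + 8*(-398 + 124)/(-701))/(-59868 - 325360) = (499757 + 8*(-1/701)*(-274))/(-385228) = (499757 + 2192/701)*(-1/385228) = (350331849/701)*(-1/385228) = -350331849/270044828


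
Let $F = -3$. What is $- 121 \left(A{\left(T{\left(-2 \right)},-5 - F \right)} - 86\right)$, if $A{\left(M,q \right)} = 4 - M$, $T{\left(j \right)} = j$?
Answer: $9680$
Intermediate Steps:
$- 121 \left(A{\left(T{\left(-2 \right)},-5 - F \right)} - 86\right) = - 121 \left(\left(4 - -2\right) - 86\right) = - 121 \left(\left(4 + 2\right) - 86\right) = - 121 \left(6 - 86\right) = \left(-121\right) \left(-80\right) = 9680$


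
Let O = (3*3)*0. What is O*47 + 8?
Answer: 8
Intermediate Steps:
O = 0 (O = 9*0 = 0)
O*47 + 8 = 0*47 + 8 = 0 + 8 = 8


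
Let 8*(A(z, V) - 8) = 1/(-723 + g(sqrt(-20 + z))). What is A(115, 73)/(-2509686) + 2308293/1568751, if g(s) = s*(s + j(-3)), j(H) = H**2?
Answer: 497804348499920903/338316132858373812 + sqrt(95)/862638195248 ≈ 1.4714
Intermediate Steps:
g(s) = s*(9 + s) (g(s) = s*(s + (-3)**2) = s*(s + 9) = s*(9 + s))
A(z, V) = 8 + 1/(8*(-723 + sqrt(-20 + z)*(9 + sqrt(-20 + z))))
A(115, 73)/(-2509686) + 2308293/1568751 = ((-47551 + 64*115 + 576*sqrt(-20 + 115))/(8*(-743 + 115 + 9*sqrt(-20 + 115))))/(-2509686) + 2308293/1568751 = ((-47551 + 7360 + 576*sqrt(95))/(8*(-743 + 115 + 9*sqrt(95))))*(-1/2509686) + 2308293*(1/1568751) = ((-40191 + 576*sqrt(95))/(8*(-628 + 9*sqrt(95))))*(-1/2509686) + 769431/522917 = -(-40191 + 576*sqrt(95))/(20077488*(-628 + 9*sqrt(95))) + 769431/522917 = 769431/522917 - (-40191 + 576*sqrt(95))/(20077488*(-628 + 9*sqrt(95)))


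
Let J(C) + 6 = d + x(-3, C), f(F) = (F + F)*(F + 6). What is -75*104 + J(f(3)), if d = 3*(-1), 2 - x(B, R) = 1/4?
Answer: -31229/4 ≈ -7807.3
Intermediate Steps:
x(B, R) = 7/4 (x(B, R) = 2 - 1/4 = 7/4)
f(F) = 2*F*(6 + F) (f(F) = (2*F)*(6 + F) = 2*F*(6 + F))
d = -3
J(C) = -29/4 (J(C) = -6 + (-3 + 7/4) = -6 - 5/4 = -29/4)
-75*104 + J(f(3)) = -75*104 - 29/4 = -7800 - 29/4 = -31229/4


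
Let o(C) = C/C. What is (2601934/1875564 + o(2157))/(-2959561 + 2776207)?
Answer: -2238749/171946080828 ≈ -1.3020e-5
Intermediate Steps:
o(C) = 1
(2601934/1875564 + o(2157))/(-2959561 + 2776207) = (2601934/1875564 + 1)/(-2959561 + 2776207) = (2601934*(1/1875564) + 1)/(-183354) = (1300967/937782 + 1)*(-1/183354) = (2238749/937782)*(-1/183354) = -2238749/171946080828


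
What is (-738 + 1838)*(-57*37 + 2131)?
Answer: 24200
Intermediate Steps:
(-738 + 1838)*(-57*37 + 2131) = 1100*(-2109 + 2131) = 1100*22 = 24200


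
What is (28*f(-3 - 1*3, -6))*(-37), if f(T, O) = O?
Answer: 6216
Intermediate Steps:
(28*f(-3 - 1*3, -6))*(-37) = (28*(-6))*(-37) = -168*(-37) = 6216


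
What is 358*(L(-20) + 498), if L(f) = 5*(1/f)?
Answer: 356389/2 ≈ 1.7819e+5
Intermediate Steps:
L(f) = 5/f
358*(L(-20) + 498) = 358*(5/(-20) + 498) = 358*(5*(-1/20) + 498) = 358*(-¼ + 498) = 358*(1991/4) = 356389/2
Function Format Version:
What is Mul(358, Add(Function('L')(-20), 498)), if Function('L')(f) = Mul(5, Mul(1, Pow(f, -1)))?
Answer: Rational(356389, 2) ≈ 1.7819e+5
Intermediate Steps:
Function('L')(f) = Mul(5, Pow(f, -1))
Mul(358, Add(Function('L')(-20), 498)) = Mul(358, Add(Mul(5, Pow(-20, -1)), 498)) = Mul(358, Add(Mul(5, Rational(-1, 20)), 498)) = Mul(358, Add(Rational(-1, 4), 498)) = Mul(358, Rational(1991, 4)) = Rational(356389, 2)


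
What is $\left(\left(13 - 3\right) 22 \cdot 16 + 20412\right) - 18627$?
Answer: $5305$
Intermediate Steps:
$\left(\left(13 - 3\right) 22 \cdot 16 + 20412\right) - 18627 = \left(10 \cdot 22 \cdot 16 + 20412\right) - 18627 = \left(220 \cdot 16 + 20412\right) - 18627 = \left(3520 + 20412\right) - 18627 = 23932 - 18627 = 5305$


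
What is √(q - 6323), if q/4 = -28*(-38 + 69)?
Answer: I*√9795 ≈ 98.97*I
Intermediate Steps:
q = -3472 (q = 4*(-28*(-38 + 69)) = 4*(-28*31) = 4*(-868) = -3472)
√(q - 6323) = √(-3472 - 6323) = √(-9795) = I*√9795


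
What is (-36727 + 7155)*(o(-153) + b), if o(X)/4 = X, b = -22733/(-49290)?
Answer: 445690657142/24645 ≈ 1.8084e+7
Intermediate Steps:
b = 22733/49290 (b = -22733*(-1/49290) = 22733/49290 ≈ 0.46121)
o(X) = 4*X
(-36727 + 7155)*(o(-153) + b) = (-36727 + 7155)*(4*(-153) + 22733/49290) = -29572*(-612 + 22733/49290) = -29572*(-30142747/49290) = 445690657142/24645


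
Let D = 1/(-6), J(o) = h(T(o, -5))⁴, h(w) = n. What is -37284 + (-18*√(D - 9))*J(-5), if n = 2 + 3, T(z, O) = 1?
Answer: -37284 - 1875*I*√330 ≈ -37284.0 - 34061.0*I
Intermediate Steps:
n = 5
h(w) = 5
J(o) = 625 (J(o) = 5⁴ = 625)
D = -⅙ ≈ -0.16667
-37284 + (-18*√(D - 9))*J(-5) = -37284 - 18*√(-⅙ - 9)*625 = -37284 - 3*I*√330*625 = -37284 - 1875*I*√330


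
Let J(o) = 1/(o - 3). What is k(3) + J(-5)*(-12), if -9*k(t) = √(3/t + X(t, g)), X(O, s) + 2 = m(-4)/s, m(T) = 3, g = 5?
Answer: 3/2 - I*√10/45 ≈ 1.5 - 0.070273*I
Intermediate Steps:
X(O, s) = -2 + 3/s
k(t) = -√(-7/5 + 3/t)/9 (k(t) = -√(3/t + (-2 + 3/5))/9 = -√(3/t + (-2 + 3*(⅕)))/9 = -√(3/t + (-2 + ⅗))/9 = -√(3/t - 7/5)/9 = -√(-7/5 + 3/t)/9)
J(o) = 1/(-3 + o)
k(3) + J(-5)*(-12) = -√(-35 + 75/3)/45 - 12/(-3 - 5) = -√(-35 + 75*(⅓))/45 - 12/(-8) = -√(-35 + 25)/45 - ⅛*(-12) = -I*√10/45 + 3/2 = 3/2 - I*√10/45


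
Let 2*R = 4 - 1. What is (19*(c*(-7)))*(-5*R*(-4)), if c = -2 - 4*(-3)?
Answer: -39900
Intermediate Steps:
c = 10 (c = -2 + 12 = 10)
R = 3/2 (R = (4 - 1)/2 = (½)*3 = 3/2 ≈ 1.5000)
(19*(c*(-7)))*(-5*R*(-4)) = (19*(10*(-7)))*(-5*3/2*(-4)) = (19*(-70))*(-15/2*(-4)) = -1330*30 = -39900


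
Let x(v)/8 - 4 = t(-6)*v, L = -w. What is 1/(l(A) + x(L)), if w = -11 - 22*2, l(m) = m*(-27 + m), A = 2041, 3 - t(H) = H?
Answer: 1/4114566 ≈ 2.4304e-7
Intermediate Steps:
t(H) = 3 - H
w = -55 (w = -11 - 44 = -55)
L = 55 (L = -1*(-55) = 55)
x(v) = 32 + 72*v (x(v) = 32 + 8*((3 - 1*(-6))*v) = 32 + 8*((3 + 6)*v) = 32 + 8*(9*v) = 32 + 72*v)
1/(l(A) + x(L)) = 1/(2041*(-27 + 2041) + (32 + 72*55)) = 1/(2041*2014 + (32 + 3960)) = 1/(4110574 + 3992) = 1/4114566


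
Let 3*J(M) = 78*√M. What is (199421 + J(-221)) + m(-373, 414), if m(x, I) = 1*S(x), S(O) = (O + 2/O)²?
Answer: 47102679470/139129 + 26*I*√221 ≈ 3.3855e+5 + 386.52*I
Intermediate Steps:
J(M) = 26*√M (J(M) = (78*√M)/3 = 26*√M)
m(x, I) = (2 + x²)²/x² (m(x, I) = 1*((2 + x²)²/x²) = (2 + x²)²/x²)
(199421 + J(-221)) + m(-373, 414) = (199421 + 26*√(-221)) + (2 + (-373)²)²/(-373)² = (199421 + 26*(I*√221)) + (2 + 139129)²/139129 = (199421 + 26*I*√221) + (1/139129)*139131² = (199421 + 26*I*√221) + (1/139129)*19357435161 = (199421 + 26*I*√221) + 19357435161/139129 = 47102679470/139129 + 26*I*√221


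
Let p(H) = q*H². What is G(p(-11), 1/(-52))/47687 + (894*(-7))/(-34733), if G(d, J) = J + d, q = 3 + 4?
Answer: 17047858311/86128253692 ≈ 0.19794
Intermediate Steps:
q = 7
p(H) = 7*H²
G(p(-11), 1/(-52))/47687 + (894*(-7))/(-34733) = (1/(-52) + 7*(-11)²)/47687 + (894*(-7))/(-34733) = (-1/52 + 7*121)*(1/47687) - 6258*(-1/34733) = (-1/52 + 847)*(1/47687) + 6258/34733 = (44043/52)*(1/47687) + 6258/34733 = 44043/2479724 + 6258/34733 = 17047858311/86128253692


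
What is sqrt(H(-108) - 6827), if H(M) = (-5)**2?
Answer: I*sqrt(6802) ≈ 82.474*I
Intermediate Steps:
H(M) = 25
sqrt(H(-108) - 6827) = sqrt(25 - 6827) = sqrt(-6802) = I*sqrt(6802)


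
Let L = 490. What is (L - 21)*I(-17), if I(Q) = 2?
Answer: 938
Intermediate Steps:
(L - 21)*I(-17) = (490 - 21)*2 = 469*2 = 938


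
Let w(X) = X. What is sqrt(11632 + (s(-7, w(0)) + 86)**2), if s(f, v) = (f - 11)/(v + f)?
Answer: 64*sqrt(233)/7 ≈ 139.56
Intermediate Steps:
s(f, v) = (-11 + f)/(f + v)
sqrt(11632 + (s(-7, w(0)) + 86)**2) = sqrt(11632 + ((-11 - 7)/(-7 + 0) + 86)**2) = sqrt(11632 + (-18/(-7) + 86)**2) = sqrt(11632 + (-1/7*(-18) + 86)**2) = sqrt(11632 + (18/7 + 86)**2) = sqrt(11632 + (620/7)**2) = sqrt(11632 + 384400/49) = sqrt(954368/49) = 64*sqrt(233)/7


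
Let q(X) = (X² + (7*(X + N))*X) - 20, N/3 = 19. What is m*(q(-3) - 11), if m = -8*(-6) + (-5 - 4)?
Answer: -45084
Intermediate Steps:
N = 57 (N = 3*19 = 57)
m = 39 (m = 48 - 9 = 39)
q(X) = -20 + X² + X*(399 + 7*X) (q(X) = (X² + (7*(X + 57))*X) - 20 = (X² + (7*(57 + X))*X) - 20 = (X² + (399 + 7*X)*X) - 20 = (X² + X*(399 + 7*X)) - 20 = -20 + X² + X*(399 + 7*X))
m*(q(-3) - 11) = 39*((-20 + 8*(-3)² + 399*(-3)) - 11) = 39*((-20 + 8*9 - 1197) - 11) = 39*((-20 + 72 - 1197) - 11) = 39*(-1145 - 11) = 39*(-1156) = -45084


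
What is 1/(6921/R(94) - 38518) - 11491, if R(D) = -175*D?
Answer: -7281019605761/633628021 ≈ -11491.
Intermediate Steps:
1/(6921/R(94) - 38518) - 11491 = 1/(6921/((-175*94)) - 38518) - 11491 = 1/(6921/(-16450) - 38518) - 11491 = 1/(6921*(-1/16450) - 38518) - 11491 = 1/(-6921/16450 - 38518) - 11491 = 1/(-633628021/16450) - 11491 = -16450/633628021 - 11491 = -7281019605761/633628021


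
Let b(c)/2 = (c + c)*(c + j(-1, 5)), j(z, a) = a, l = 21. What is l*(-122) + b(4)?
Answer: -2418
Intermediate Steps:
b(c) = 4*c*(5 + c) (b(c) = 2*((c + c)*(c + 5)) = 2*((2*c)*(5 + c)) = 2*(2*c*(5 + c)) = 4*c*(5 + c))
l*(-122) + b(4) = 21*(-122) + 4*4*(5 + 4) = -2562 + 4*4*9 = -2562 + 144 = -2418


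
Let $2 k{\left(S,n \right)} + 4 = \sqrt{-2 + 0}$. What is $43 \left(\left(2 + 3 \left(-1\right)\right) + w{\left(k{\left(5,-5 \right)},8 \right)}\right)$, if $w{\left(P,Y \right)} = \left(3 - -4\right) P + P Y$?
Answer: $-1333 + \frac{645 i \sqrt{2}}{2} \approx -1333.0 + 456.08 i$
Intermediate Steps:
$k{\left(S,n \right)} = -2 + \frac{i \sqrt{2}}{2}$ ($k{\left(S,n \right)} = -2 + \frac{\sqrt{-2 + 0}}{2} = -2 + \frac{\sqrt{-2}}{2} = -2 + \frac{i \sqrt{2}}{2}$)
$w{\left(P,Y \right)} = 7 P + P Y$ ($w{\left(P,Y \right)} = \left(3 + 4\right) P + P Y = 7 P + P Y$)
$43 \left(\left(2 + 3 \left(-1\right)\right) + w{\left(k{\left(5,-5 \right)},8 \right)}\right) = 43 \left(\left(2 + 3 \left(-1\right)\right) + \left(-2 + \frac{i \sqrt{2}}{2}\right) \left(7 + 8\right)\right) = 43 \left(\left(2 - 3\right) + \left(-2 + \frac{i \sqrt{2}}{2}\right) 15\right) = 43 \left(-1 - \left(30 - \frac{15 i \sqrt{2}}{2}\right)\right) = 43 \left(-31 + \frac{15 i \sqrt{2}}{2}\right) = -1333 + \frac{645 i \sqrt{2}}{2}$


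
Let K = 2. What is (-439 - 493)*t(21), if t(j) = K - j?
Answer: 17708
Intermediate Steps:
t(j) = 2 - j
(-439 - 493)*t(21) = (-439 - 493)*(2 - 1*21) = -932*(2 - 21) = -932*(-19) = 17708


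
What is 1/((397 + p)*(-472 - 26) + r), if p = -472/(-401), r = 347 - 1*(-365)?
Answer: -401/79229650 ≈ -5.0612e-6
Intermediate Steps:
r = 712 (r = 347 + 365 = 712)
p = 472/401 (p = -472*(-1/401) = 472/401 ≈ 1.1771)
1/((397 + p)*(-472 - 26) + r) = 1/((397 + 472/401)*(-472 - 26) + 712) = 1/((159669/401)*(-498) + 712) = 1/(-79515162/401 + 712) = 1/(-79229650/401) = -401/79229650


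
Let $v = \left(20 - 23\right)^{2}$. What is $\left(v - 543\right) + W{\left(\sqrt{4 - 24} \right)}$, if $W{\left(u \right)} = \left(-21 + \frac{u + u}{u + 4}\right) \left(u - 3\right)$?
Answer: $\frac{- 561 \sqrt{5} + 752 i}{\sqrt{5} - 2 i} \approx -478.78 - 91.927 i$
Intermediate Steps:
$W{\left(u \right)} = \left(-21 + \frac{2 u}{4 + u}\right) \left(-3 + u\right)$
$v = 9$ ($v = \left(-3\right)^{2} = 9$)
$\left(v - 543\right) + W{\left(\sqrt{4 - 24} \right)} = \left(9 - 543\right) + \frac{252 - 27 \sqrt{4 - 24} - 19 \left(\sqrt{4 - 24}\right)^{2}}{4 + \sqrt{4 - 24}} = -534 + \frac{252 - 27 \sqrt{-20} - 19 \left(\sqrt{-20}\right)^{2}}{4 + \sqrt{-20}} = -534 + \frac{252 - 27 \cdot 2 i \sqrt{5} - 19 \left(2 i \sqrt{5}\right)^{2}}{4 + 2 i \sqrt{5}} = -534 + \frac{252 - 54 i \sqrt{5} - -380}{4 + 2 i \sqrt{5}} = -534 + \frac{252 - 54 i \sqrt{5} + 380}{4 + 2 i \sqrt{5}} = -534 + \frac{632 - 54 i \sqrt{5}}{4 + 2 i \sqrt{5}}$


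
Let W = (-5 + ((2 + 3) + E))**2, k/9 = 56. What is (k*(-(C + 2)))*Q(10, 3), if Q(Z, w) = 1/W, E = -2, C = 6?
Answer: -1008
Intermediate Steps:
k = 504 (k = 9*56 = 504)
W = 4 (W = (-5 + ((2 + 3) - 2))**2 = (-5 + (5 - 2))**2 = (-5 + 3)**2 = (-2)**2 = 4)
Q(Z, w) = 1/4
(k*(-(C + 2)))*Q(10, 3) = (504*(-(6 + 2)))*(1/4) = (504*(-1*8))*(1/4) = (504*(-8))*(1/4) = -4032*1/4 = -1008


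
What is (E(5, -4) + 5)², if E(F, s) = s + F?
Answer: 36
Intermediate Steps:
E(F, s) = F + s
(E(5, -4) + 5)² = ((5 - 4) + 5)² = (1 + 5)² = 6² = 36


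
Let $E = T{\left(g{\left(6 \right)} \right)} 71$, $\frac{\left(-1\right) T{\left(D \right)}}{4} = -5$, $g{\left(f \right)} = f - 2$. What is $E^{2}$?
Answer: $2016400$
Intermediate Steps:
$g{\left(f \right)} = -2 + f$ ($g{\left(f \right)} = f - 2 = -2 + f$)
$T{\left(D \right)} = 20$ ($T{\left(D \right)} = \left(-4\right) \left(-5\right) = 20$)
$E = 1420$ ($E = 20 \cdot 71 = 1420$)
$E^{2} = 1420^{2} = 2016400$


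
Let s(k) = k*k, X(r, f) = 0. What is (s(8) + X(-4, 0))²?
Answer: 4096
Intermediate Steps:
s(k) = k²
(s(8) + X(-4, 0))² = (8² + 0)² = (64 + 0)² = 64² = 4096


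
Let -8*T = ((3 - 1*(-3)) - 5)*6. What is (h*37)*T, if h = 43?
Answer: -4773/4 ≈ -1193.3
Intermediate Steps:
T = -¾ (T = -((3 - 1*(-3)) - 5)*6/8 = -((3 + 3) - 5)*6/8 = -(6 - 5)*6/8 = -6/8 = -⅛*6 = -¾ ≈ -0.75000)
(h*37)*T = (43*37)*(-¾) = 1591*(-¾) = -4773/4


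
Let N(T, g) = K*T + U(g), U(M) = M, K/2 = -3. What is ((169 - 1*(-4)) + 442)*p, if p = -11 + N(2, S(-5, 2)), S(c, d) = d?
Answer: -12915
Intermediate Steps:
K = -6 (K = 2*(-3) = -6)
N(T, g) = g - 6*T (N(T, g) = -6*T + g = g - 6*T)
p = -21 (p = -11 + (2 - 6*2) = -11 + (2 - 12) = -11 - 10 = -21)
((169 - 1*(-4)) + 442)*p = ((169 - 1*(-4)) + 442)*(-21) = ((169 + 4) + 442)*(-21) = (173 + 442)*(-21) = 615*(-21) = -12915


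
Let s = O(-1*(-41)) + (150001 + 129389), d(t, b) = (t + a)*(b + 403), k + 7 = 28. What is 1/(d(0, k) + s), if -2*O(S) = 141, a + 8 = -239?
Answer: 2/349183 ≈ 5.7277e-6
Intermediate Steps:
a = -247 (a = -8 - 239 = -247)
k = 21 (k = -7 + 28 = 21)
d(t, b) = (-247 + t)*(403 + b) (d(t, b) = (t - 247)*(b + 403) = (-247 + t)*(403 + b))
O(S) = -141/2 (O(S) = -½*141 = -141/2)
s = 558639/2 (s = -141/2 + (150001 + 129389) = -141/2 + 279390 = 558639/2 ≈ 2.7932e+5)
1/(d(0, k) + s) = 1/((-99541 - 247*21 + 403*0 + 21*0) + 558639/2) = 1/((-99541 - 5187 + 0 + 0) + 558639/2) = 1/(-104728 + 558639/2) = 1/(349183/2) = 2/349183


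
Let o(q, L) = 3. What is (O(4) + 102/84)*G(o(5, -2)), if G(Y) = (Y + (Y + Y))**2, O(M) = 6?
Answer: 8181/14 ≈ 584.36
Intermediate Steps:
G(Y) = 9*Y**2 (G(Y) = (Y + 2*Y)**2 = (3*Y)**2 = 9*Y**2)
(O(4) + 102/84)*G(o(5, -2)) = (6 + 102/84)*(9*3**2) = (6 + 102*(1/84))*(9*9) = (6 + 17/14)*81 = (101/14)*81 = 8181/14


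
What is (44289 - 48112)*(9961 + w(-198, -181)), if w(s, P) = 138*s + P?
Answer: 67070712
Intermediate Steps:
w(s, P) = P + 138*s
(44289 - 48112)*(9961 + w(-198, -181)) = (44289 - 48112)*(9961 + (-181 + 138*(-198))) = -3823*(9961 + (-181 - 27324)) = -3823*(9961 - 27505) = -3823*(-17544) = 67070712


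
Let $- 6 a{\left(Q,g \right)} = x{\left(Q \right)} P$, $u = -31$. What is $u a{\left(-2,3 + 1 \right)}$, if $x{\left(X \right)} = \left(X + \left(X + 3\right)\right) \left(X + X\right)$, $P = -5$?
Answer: $- \frac{310}{3} \approx -103.33$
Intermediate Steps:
$x{\left(X \right)} = 2 X \left(3 + 2 X\right)$ ($x{\left(X \right)} = \left(X + \left(3 + X\right)\right) 2 X = \left(3 + 2 X\right) 2 X = 2 X \left(3 + 2 X\right)$)
$a{\left(Q,g \right)} = \frac{5 Q \left(3 + 2 Q\right)}{3}$ ($a{\left(Q,g \right)} = - \frac{2 Q \left(3 + 2 Q\right) \left(-5\right)}{6} = - \frac{\left(-10\right) Q \left(3 + 2 Q\right)}{6} = \frac{5 Q \left(3 + 2 Q\right)}{3}$)
$u a{\left(-2,3 + 1 \right)} = - 31 \cdot \frac{5}{3} \left(-2\right) \left(3 + 2 \left(-2\right)\right) = - 31 \cdot \frac{5}{3} \left(-2\right) \left(3 - 4\right) = - 31 \cdot \frac{5}{3} \left(-2\right) \left(-1\right) = \left(-31\right) \frac{10}{3} = - \frac{310}{3}$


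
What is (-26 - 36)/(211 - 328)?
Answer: 62/117 ≈ 0.52991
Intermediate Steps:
(-26 - 36)/(211 - 328) = -62/(-117) = -62*(-1/117) = 62/117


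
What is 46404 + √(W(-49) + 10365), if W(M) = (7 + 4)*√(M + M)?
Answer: 46404 + √(10365 + 77*I*√2) ≈ 46506.0 + 0.53479*I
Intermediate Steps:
W(M) = 11*√2*√M (W(M) = 11*√(2*M) = 11*(√2*√M) = 11*√2*√M)
46404 + √(W(-49) + 10365) = 46404 + √(11*√2*√(-49) + 10365) = 46404 + √(11*√2*(7*I) + 10365) = 46404 + √(77*I*√2 + 10365) = 46404 + √(10365 + 77*I*√2)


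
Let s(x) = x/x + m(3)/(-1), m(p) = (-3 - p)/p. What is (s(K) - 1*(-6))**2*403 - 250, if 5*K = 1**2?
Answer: 32393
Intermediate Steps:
m(p) = (-3 - p)/p
K = 1/5 (K = (1/5)*1**2 = (1/5)*1 = 1/5 ≈ 0.20000)
s(x) = 3 (s(x) = x/x + ((-3 - 1*3)/3)/(-1) = 1 + ((-3 - 3)/3)*(-1) = 1 + ((1/3)*(-6))*(-1) = 1 - 2*(-1) = 1 + 2 = 3)
(s(K) - 1*(-6))**2*403 - 250 = (3 - 1*(-6))**2*403 - 250 = (3 + 6)**2*403 - 250 = 9**2*403 - 250 = 81*403 - 250 = 32643 - 250 = 32393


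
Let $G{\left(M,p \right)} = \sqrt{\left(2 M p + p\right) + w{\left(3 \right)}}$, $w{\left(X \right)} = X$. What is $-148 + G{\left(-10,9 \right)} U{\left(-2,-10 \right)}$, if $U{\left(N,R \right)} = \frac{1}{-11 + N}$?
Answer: $-148 - \frac{2 i \sqrt{42}}{13} \approx -148.0 - 0.99704 i$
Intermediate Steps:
$G{\left(M,p \right)} = \sqrt{3 + p + 2 M p}$ ($G{\left(M,p \right)} = \sqrt{\left(2 M p + p\right) + 3} = \sqrt{\left(p + 2 M p\right) + 3} = \sqrt{3 + p + 2 M p}$)
$-148 + G{\left(-10,9 \right)} U{\left(-2,-10 \right)} = -148 + \frac{\sqrt{3 + 9 + 2 \left(-10\right) 9}}{-11 - 2} = -148 + \frac{\sqrt{3 + 9 - 180}}{-13} = -148 + \sqrt{-168} \left(- \frac{1}{13}\right) = -148 + 2 i \sqrt{42} \left(- \frac{1}{13}\right) = -148 - \frac{2 i \sqrt{42}}{13}$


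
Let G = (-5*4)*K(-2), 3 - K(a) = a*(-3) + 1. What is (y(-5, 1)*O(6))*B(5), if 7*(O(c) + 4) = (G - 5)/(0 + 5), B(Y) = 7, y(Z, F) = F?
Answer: -13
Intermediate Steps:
K(a) = 2 + 3*a (K(a) = 3 - (a*(-3) + 1) = 3 - (-3*a + 1) = 3 - (1 - 3*a) = 3 + (-1 + 3*a) = 2 + 3*a)
G = 80 (G = (-5*4)*(2 + 3*(-2)) = -20*(2 - 6) = -20*(-4) = 80)
O(c) = -13/7 (O(c) = -4 + ((80 - 5)/(0 + 5))/7 = -4 + (75/5)/7 = -4 + (75*(1/5))/7 = -4 + (1/7)*15 = -4 + 15/7 = -13/7)
(y(-5, 1)*O(6))*B(5) = (1*(-13/7))*7 = -13/7*7 = -13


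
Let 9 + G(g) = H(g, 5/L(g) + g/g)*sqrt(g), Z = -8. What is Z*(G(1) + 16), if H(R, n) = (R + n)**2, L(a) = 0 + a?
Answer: -448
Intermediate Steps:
L(a) = a
G(g) = -9 + sqrt(g)*(1 + g + 5/g)**2 (G(g) = -9 + (g + (5/g + g/g))**2*sqrt(g) = -9 + (g + (5/g + 1))**2*sqrt(g) = -9 + (g + (1 + 5/g))**2*sqrt(g) = -9 + (1 + g + 5/g)**2*sqrt(g) = -9 + sqrt(g)*(1 + g + 5/g)**2)
Z*(G(1) + 16) = -8*((-9 + (5 + 1 + 1**2)**2/1**(3/2)) + 16) = -8*((-9 + 1*(5 + 1 + 1)**2) + 16) = -8*((-9 + 1*7**2) + 16) = -8*((-9 + 1*49) + 16) = -8*((-9 + 49) + 16) = -8*(40 + 16) = -8*56 = -448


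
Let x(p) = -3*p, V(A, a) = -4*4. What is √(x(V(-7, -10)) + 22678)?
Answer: √22726 ≈ 150.75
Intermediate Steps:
V(A, a) = -16
√(x(V(-7, -10)) + 22678) = √(-3*(-16) + 22678) = √(48 + 22678) = √22726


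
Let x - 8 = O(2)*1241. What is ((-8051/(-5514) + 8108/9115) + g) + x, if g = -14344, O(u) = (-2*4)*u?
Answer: -1718375588743/50260110 ≈ -34190.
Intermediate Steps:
O(u) = -8*u
x = -19848 (x = 8 - 8*2*1241 = 8 - 16*1241 = 8 - 19856 = -19848)
((-8051/(-5514) + 8108/9115) + g) + x = ((-8051/(-5514) + 8108/9115) - 14344) - 19848 = ((-8051*(-1/5514) + 8108*(1/9115)) - 14344) - 19848 = ((8051/5514 + 8108/9115) - 14344) - 19848 = (118092377/50260110 - 14344) - 19848 = -720812925463/50260110 - 19848 = -1718375588743/50260110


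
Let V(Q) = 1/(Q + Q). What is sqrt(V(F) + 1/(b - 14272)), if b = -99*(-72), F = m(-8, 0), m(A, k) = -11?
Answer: I*sqrt(70391618)/39292 ≈ 0.21353*I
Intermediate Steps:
F = -11
V(Q) = 1/(2*Q)
b = 7128
sqrt(V(F) + 1/(b - 14272)) = sqrt((1/2)/(-11) + 1/(7128 - 14272)) = sqrt((1/2)*(-1/11) + 1/(-7144)) = sqrt(-1/22 - 1/7144) = sqrt(-3583/78584) = I*sqrt(70391618)/39292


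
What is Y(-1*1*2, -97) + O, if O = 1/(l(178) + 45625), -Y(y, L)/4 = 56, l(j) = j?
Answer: -10259871/45803 ≈ -224.00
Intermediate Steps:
Y(y, L) = -224 (Y(y, L) = -4*56 = -224)
O = 1/45803 (O = 1/(178 + 45625) = 1/45803 ≈ 2.1833e-5)
Y(-1*1*2, -97) + O = -224 + 1/45803 = -10259871/45803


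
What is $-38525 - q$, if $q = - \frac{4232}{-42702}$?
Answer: $- \frac{822549391}{21351} \approx -38525.0$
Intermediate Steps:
$q = \frac{2116}{21351}$ ($q = \left(-4232\right) \left(- \frac{1}{42702}\right) = \frac{2116}{21351} \approx 0.099105$)
$-38525 - q = -38525 - \frac{2116}{21351} = - \frac{822549391}{21351}$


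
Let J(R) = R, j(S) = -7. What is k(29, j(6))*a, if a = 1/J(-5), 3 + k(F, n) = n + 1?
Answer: 9/5 ≈ 1.8000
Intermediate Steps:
k(F, n) = -2 + n (k(F, n) = -3 + (n + 1) = -3 + (1 + n) = -2 + n)
a = -1/5 (a = 1/(-5) = 1*(-1/5) = -1/5 ≈ -0.20000)
k(29, j(6))*a = (-2 - 7)*(-1/5) = -9*(-1/5) = 9/5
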